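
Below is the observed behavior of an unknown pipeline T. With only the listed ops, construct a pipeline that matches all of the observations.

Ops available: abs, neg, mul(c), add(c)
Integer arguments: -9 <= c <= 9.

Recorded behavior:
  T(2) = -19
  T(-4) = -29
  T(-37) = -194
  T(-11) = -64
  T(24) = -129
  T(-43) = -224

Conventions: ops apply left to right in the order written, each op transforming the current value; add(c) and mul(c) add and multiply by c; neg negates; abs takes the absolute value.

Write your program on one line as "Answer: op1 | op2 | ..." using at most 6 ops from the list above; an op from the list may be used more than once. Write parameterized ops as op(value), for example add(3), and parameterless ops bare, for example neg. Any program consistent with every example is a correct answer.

neg | abs | mul(5) | add(9) | neg

Check, running the answer program on each example:
  2 -> -2 -> 2 -> 10 -> 19 -> -19
  -4 -> 4 -> 4 -> 20 -> 29 -> -29
  -37 -> 37 -> 37 -> 185 -> 194 -> -194
  -11 -> 11 -> 11 -> 55 -> 64 -> -64
  24 -> -24 -> 24 -> 120 -> 129 -> -129
  -43 -> 43 -> 43 -> 215 -> 224 -> -224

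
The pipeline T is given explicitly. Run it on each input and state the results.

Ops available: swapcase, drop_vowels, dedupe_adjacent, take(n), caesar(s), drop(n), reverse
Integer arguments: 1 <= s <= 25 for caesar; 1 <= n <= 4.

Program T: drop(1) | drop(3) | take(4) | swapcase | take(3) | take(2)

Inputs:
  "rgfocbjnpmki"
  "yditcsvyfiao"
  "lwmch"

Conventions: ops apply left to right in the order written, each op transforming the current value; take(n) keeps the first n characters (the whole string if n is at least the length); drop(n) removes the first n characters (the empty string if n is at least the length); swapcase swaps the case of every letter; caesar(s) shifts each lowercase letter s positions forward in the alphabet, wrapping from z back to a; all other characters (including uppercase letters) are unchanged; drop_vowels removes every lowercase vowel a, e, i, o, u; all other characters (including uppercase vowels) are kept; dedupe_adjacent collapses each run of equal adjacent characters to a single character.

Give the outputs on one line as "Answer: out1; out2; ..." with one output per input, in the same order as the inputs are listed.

Execution, op by op:
  "rgfocbjnpmki" -> "gfocbjnpmki" -> "cbjnpmki" -> "cbjn" -> "CBJN" -> "CBJ" -> "CB"
  "yditcsvyfiao" -> "ditcsvyfiao" -> "csvyfiao" -> "csvy" -> "CSVY" -> "CSV" -> "CS"
  "lwmch" -> "wmch" -> "h" -> "h" -> "H" -> "H" -> "H"

"CB"; "CS"; "H"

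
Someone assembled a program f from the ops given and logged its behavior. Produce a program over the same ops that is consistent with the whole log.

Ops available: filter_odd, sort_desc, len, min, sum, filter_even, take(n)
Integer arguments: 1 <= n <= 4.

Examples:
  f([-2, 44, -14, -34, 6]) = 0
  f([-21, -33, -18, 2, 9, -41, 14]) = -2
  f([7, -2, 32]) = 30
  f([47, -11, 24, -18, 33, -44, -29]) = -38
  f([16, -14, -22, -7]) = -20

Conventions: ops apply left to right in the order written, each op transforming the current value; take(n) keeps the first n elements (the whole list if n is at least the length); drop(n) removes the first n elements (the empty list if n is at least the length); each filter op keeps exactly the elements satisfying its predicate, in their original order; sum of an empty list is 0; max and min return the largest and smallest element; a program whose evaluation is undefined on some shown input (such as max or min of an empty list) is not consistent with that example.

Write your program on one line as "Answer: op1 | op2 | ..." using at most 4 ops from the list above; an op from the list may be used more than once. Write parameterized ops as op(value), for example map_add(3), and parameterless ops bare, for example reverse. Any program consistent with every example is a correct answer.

filter_even | sort_desc | sum

Check, running the answer program on each example:
  [-2, 44, -14, -34, 6] -> [-2, 44, -14, -34, 6] -> [44, 6, -2, -14, -34] -> 0
  [-21, -33, -18, 2, 9, -41, 14] -> [-18, 2, 14] -> [14, 2, -18] -> -2
  [7, -2, 32] -> [-2, 32] -> [32, -2] -> 30
  [47, -11, 24, -18, 33, -44, -29] -> [24, -18, -44] -> [24, -18, -44] -> -38
  [16, -14, -22, -7] -> [16, -14, -22] -> [16, -14, -22] -> -20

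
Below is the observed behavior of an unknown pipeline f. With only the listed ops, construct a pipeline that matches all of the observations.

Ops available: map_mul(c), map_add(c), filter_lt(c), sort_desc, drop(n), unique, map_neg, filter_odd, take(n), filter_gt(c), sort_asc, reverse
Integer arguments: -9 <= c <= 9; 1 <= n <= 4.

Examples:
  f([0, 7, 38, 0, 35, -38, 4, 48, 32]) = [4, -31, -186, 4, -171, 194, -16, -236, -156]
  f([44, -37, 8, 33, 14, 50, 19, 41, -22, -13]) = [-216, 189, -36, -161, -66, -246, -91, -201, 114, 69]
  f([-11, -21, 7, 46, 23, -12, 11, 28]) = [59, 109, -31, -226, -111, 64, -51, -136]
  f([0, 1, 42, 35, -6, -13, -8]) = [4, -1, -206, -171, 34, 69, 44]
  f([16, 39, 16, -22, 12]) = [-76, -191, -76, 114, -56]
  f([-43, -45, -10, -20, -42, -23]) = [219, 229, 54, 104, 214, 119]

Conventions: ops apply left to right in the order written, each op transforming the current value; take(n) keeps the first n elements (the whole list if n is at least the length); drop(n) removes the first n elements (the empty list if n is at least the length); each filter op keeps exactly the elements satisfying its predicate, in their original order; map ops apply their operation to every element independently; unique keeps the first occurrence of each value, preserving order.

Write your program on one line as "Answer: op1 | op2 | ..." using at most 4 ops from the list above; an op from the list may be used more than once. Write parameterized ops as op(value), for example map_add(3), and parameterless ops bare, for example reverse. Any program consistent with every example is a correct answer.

map_mul(5) | map_add(-4) | map_neg

Check, running the answer program on each example:
  [0, 7, 38, 0, 35, -38, 4, 48, 32] -> [0, 35, 190, 0, 175, -190, 20, 240, 160] -> [-4, 31, 186, -4, 171, -194, 16, 236, 156] -> [4, -31, -186, 4, -171, 194, -16, -236, -156]
  [44, -37, 8, 33, 14, 50, 19, 41, -22, -13] -> [220, -185, 40, 165, 70, 250, 95, 205, -110, -65] -> [216, -189, 36, 161, 66, 246, 91, 201, -114, -69] -> [-216, 189, -36, -161, -66, -246, -91, -201, 114, 69]
  [-11, -21, 7, 46, 23, -12, 11, 28] -> [-55, -105, 35, 230, 115, -60, 55, 140] -> [-59, -109, 31, 226, 111, -64, 51, 136] -> [59, 109, -31, -226, -111, 64, -51, -136]
  [0, 1, 42, 35, -6, -13, -8] -> [0, 5, 210, 175, -30, -65, -40] -> [-4, 1, 206, 171, -34, -69, -44] -> [4, -1, -206, -171, 34, 69, 44]
  [16, 39, 16, -22, 12] -> [80, 195, 80, -110, 60] -> [76, 191, 76, -114, 56] -> [-76, -191, -76, 114, -56]
  [-43, -45, -10, -20, -42, -23] -> [-215, -225, -50, -100, -210, -115] -> [-219, -229, -54, -104, -214, -119] -> [219, 229, 54, 104, 214, 119]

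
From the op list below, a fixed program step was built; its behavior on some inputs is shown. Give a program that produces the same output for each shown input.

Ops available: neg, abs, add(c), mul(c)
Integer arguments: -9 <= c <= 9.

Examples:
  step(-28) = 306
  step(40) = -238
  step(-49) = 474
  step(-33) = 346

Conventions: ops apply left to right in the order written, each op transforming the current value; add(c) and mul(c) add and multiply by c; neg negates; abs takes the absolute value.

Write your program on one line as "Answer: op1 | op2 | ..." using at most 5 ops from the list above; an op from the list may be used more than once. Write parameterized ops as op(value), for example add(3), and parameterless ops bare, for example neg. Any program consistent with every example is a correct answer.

add(-7) | add(-3) | mul(-8) | add(2)

Check, running the answer program on each example:
  -28 -> -35 -> -38 -> 304 -> 306
  40 -> 33 -> 30 -> -240 -> -238
  -49 -> -56 -> -59 -> 472 -> 474
  -33 -> -40 -> -43 -> 344 -> 346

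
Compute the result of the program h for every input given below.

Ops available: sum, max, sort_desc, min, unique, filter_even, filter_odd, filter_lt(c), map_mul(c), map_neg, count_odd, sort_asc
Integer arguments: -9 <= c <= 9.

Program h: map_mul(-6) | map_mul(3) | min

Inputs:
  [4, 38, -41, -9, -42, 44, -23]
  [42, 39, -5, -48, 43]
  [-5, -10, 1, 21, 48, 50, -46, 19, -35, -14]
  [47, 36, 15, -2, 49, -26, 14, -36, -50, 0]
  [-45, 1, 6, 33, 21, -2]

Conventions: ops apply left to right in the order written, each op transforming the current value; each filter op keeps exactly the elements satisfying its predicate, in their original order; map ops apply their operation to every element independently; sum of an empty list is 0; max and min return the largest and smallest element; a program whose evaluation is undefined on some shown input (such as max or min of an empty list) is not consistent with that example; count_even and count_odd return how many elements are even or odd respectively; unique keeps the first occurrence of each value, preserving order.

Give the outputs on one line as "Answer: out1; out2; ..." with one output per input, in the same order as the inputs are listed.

Execution, op by op:
  [4, 38, -41, -9, -42, 44, -23] -> [-24, -228, 246, 54, 252, -264, 138] -> [-72, -684, 738, 162, 756, -792, 414] -> -792
  [42, 39, -5, -48, 43] -> [-252, -234, 30, 288, -258] -> [-756, -702, 90, 864, -774] -> -774
  [-5, -10, 1, 21, 48, 50, -46, 19, -35, -14] -> [30, 60, -6, -126, -288, -300, 276, -114, 210, 84] -> [90, 180, -18, -378, -864, -900, 828, -342, 630, 252] -> -900
  [47, 36, 15, -2, 49, -26, 14, -36, -50, 0] -> [-282, -216, -90, 12, -294, 156, -84, 216, 300, 0] -> [-846, -648, -270, 36, -882, 468, -252, 648, 900, 0] -> -882
  [-45, 1, 6, 33, 21, -2] -> [270, -6, -36, -198, -126, 12] -> [810, -18, -108, -594, -378, 36] -> -594

-792; -774; -900; -882; -594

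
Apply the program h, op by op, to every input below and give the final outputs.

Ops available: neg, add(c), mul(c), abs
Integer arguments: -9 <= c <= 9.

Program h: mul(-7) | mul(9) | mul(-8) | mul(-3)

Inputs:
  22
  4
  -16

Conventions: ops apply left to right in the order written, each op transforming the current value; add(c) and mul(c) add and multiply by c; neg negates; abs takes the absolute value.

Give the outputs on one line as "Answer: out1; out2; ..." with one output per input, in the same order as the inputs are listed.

-33264; -6048; 24192

Execution, op by op:
  22 -> -154 -> -1386 -> 11088 -> -33264
  4 -> -28 -> -252 -> 2016 -> -6048
  -16 -> 112 -> 1008 -> -8064 -> 24192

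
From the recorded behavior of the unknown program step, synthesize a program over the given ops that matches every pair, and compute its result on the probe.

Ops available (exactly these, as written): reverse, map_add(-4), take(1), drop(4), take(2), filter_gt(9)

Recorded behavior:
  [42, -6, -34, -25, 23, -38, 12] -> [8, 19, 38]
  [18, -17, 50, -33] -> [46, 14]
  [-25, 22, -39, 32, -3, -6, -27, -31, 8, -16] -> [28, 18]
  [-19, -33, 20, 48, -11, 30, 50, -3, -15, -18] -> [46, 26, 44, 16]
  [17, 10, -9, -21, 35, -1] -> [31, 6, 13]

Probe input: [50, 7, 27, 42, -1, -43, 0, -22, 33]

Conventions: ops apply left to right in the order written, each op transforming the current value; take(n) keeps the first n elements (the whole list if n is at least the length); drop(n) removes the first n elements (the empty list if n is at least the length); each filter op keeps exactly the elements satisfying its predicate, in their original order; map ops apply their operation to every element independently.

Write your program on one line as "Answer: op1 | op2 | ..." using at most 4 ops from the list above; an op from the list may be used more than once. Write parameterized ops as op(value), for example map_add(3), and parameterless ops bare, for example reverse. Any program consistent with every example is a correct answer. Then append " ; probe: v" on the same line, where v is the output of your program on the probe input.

reverse | filter_gt(9) | map_add(-4) ; probe: [29, 38, 23, 46]

Check, running the answer program on each example:
  [42, -6, -34, -25, 23, -38, 12] -> [12, -38, 23, -25, -34, -6, 42] -> [12, 23, 42] -> [8, 19, 38]
  [18, -17, 50, -33] -> [-33, 50, -17, 18] -> [50, 18] -> [46, 14]
  [-25, 22, -39, 32, -3, -6, -27, -31, 8, -16] -> [-16, 8, -31, -27, -6, -3, 32, -39, 22, -25] -> [32, 22] -> [28, 18]
  [-19, -33, 20, 48, -11, 30, 50, -3, -15, -18] -> [-18, -15, -3, 50, 30, -11, 48, 20, -33, -19] -> [50, 30, 48, 20] -> [46, 26, 44, 16]
  [17, 10, -9, -21, 35, -1] -> [-1, 35, -21, -9, 10, 17] -> [35, 10, 17] -> [31, 6, 13]
  probe: [50, 7, 27, 42, -1, -43, 0, -22, 33] -> [33, -22, 0, -43, -1, 42, 27, 7, 50] -> [33, 42, 27, 50] -> [29, 38, 23, 46]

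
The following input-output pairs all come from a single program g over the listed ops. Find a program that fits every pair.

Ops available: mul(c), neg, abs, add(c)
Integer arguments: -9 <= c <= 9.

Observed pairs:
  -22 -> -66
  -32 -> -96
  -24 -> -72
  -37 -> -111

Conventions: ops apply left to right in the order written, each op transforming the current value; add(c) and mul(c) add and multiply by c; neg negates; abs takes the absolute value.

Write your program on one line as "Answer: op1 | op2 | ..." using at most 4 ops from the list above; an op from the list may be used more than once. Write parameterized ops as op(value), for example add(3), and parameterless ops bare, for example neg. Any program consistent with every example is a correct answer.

neg | mul(3) | neg

Check, running the answer program on each example:
  -22 -> 22 -> 66 -> -66
  -32 -> 32 -> 96 -> -96
  -24 -> 24 -> 72 -> -72
  -37 -> 37 -> 111 -> -111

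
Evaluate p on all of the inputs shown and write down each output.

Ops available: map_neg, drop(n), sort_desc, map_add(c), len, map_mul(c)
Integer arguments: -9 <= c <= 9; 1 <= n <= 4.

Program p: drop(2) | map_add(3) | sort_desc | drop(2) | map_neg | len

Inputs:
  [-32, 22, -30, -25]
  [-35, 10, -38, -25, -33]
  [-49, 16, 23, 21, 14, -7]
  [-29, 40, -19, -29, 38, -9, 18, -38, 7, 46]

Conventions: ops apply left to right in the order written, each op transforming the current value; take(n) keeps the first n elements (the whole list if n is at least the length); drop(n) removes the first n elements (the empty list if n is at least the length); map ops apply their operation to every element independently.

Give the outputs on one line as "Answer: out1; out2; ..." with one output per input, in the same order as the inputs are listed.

0; 1; 2; 6

Execution, op by op:
  [-32, 22, -30, -25] -> [-30, -25] -> [-27, -22] -> [-22, -27] -> [] -> [] -> 0
  [-35, 10, -38, -25, -33] -> [-38, -25, -33] -> [-35, -22, -30] -> [-22, -30, -35] -> [-35] -> [35] -> 1
  [-49, 16, 23, 21, 14, -7] -> [23, 21, 14, -7] -> [26, 24, 17, -4] -> [26, 24, 17, -4] -> [17, -4] -> [-17, 4] -> 2
  [-29, 40, -19, -29, 38, -9, 18, -38, 7, 46] -> [-19, -29, 38, -9, 18, -38, 7, 46] -> [-16, -26, 41, -6, 21, -35, 10, 49] -> [49, 41, 21, 10, -6, -16, -26, -35] -> [21, 10, -6, -16, -26, -35] -> [-21, -10, 6, 16, 26, 35] -> 6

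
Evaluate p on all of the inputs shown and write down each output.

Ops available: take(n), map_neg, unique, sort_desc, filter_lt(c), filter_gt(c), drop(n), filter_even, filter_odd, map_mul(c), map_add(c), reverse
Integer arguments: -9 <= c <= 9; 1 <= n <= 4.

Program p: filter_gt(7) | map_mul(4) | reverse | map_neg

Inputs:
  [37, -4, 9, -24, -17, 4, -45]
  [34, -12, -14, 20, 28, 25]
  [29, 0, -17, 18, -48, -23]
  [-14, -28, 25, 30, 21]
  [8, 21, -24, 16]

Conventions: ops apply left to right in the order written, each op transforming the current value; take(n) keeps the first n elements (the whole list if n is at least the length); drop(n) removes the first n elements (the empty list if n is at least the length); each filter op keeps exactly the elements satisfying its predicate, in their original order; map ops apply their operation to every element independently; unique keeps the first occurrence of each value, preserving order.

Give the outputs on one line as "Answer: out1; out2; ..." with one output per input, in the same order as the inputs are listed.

Execution, op by op:
  [37, -4, 9, -24, -17, 4, -45] -> [37, 9] -> [148, 36] -> [36, 148] -> [-36, -148]
  [34, -12, -14, 20, 28, 25] -> [34, 20, 28, 25] -> [136, 80, 112, 100] -> [100, 112, 80, 136] -> [-100, -112, -80, -136]
  [29, 0, -17, 18, -48, -23] -> [29, 18] -> [116, 72] -> [72, 116] -> [-72, -116]
  [-14, -28, 25, 30, 21] -> [25, 30, 21] -> [100, 120, 84] -> [84, 120, 100] -> [-84, -120, -100]
  [8, 21, -24, 16] -> [8, 21, 16] -> [32, 84, 64] -> [64, 84, 32] -> [-64, -84, -32]

[-36, -148]; [-100, -112, -80, -136]; [-72, -116]; [-84, -120, -100]; [-64, -84, -32]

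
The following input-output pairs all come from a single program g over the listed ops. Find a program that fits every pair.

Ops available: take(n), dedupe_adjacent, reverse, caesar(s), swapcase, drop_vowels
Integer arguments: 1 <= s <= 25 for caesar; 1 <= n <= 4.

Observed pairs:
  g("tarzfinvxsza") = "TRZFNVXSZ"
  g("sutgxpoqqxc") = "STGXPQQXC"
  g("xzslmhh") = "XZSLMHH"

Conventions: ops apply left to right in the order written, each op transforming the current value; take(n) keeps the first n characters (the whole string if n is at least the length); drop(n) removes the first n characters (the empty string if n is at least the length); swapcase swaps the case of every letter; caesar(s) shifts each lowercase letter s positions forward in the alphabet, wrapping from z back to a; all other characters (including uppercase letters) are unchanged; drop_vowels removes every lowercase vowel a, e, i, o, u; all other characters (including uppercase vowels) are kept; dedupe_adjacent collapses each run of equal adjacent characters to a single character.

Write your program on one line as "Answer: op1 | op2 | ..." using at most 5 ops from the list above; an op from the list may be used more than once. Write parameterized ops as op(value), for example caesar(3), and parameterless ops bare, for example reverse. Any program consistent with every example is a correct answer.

drop_vowels | reverse | swapcase | reverse

Check, running the answer program on each example:
  "tarzfinvxsza" -> "trzfnvxsz" -> "zsxvnfzrt" -> "ZSXVNFZRT" -> "TRZFNVXSZ"
  "sutgxpoqqxc" -> "stgxpqqxc" -> "cxqqpxgts" -> "CXQQPXGTS" -> "STGXPQQXC"
  "xzslmhh" -> "xzslmhh" -> "hhmlszx" -> "HHMLSZX" -> "XZSLMHH"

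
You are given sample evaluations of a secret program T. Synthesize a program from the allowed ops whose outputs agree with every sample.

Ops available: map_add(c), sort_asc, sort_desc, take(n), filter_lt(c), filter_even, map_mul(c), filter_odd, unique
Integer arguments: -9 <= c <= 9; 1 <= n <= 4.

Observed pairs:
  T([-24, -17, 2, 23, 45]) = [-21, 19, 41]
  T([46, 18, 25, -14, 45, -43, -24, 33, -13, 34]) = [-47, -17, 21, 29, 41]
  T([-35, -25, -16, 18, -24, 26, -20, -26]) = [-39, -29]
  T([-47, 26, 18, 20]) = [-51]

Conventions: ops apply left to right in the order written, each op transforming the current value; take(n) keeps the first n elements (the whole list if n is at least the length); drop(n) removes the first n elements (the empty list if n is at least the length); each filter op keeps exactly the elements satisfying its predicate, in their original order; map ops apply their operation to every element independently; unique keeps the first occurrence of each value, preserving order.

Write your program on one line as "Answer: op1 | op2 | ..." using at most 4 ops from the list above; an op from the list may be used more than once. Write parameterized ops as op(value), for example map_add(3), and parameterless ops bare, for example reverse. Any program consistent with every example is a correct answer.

map_add(-4) | filter_odd | sort_asc

Check, running the answer program on each example:
  [-24, -17, 2, 23, 45] -> [-28, -21, -2, 19, 41] -> [-21, 19, 41] -> [-21, 19, 41]
  [46, 18, 25, -14, 45, -43, -24, 33, -13, 34] -> [42, 14, 21, -18, 41, -47, -28, 29, -17, 30] -> [21, 41, -47, 29, -17] -> [-47, -17, 21, 29, 41]
  [-35, -25, -16, 18, -24, 26, -20, -26] -> [-39, -29, -20, 14, -28, 22, -24, -30] -> [-39, -29] -> [-39, -29]
  [-47, 26, 18, 20] -> [-51, 22, 14, 16] -> [-51] -> [-51]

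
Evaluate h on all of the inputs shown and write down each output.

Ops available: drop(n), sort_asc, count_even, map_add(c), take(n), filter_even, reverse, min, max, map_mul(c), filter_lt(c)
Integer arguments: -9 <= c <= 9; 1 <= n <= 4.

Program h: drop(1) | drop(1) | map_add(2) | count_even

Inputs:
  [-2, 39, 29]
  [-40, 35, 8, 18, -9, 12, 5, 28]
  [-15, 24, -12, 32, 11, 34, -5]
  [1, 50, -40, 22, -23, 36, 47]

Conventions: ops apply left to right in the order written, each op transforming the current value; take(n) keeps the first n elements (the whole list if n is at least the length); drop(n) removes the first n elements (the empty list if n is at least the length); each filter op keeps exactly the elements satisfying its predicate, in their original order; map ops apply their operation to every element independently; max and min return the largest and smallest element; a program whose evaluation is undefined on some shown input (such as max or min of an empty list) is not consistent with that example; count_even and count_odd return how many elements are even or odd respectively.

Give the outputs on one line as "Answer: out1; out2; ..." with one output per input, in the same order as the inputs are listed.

0; 4; 3; 3

Execution, op by op:
  [-2, 39, 29] -> [39, 29] -> [29] -> [31] -> 0
  [-40, 35, 8, 18, -9, 12, 5, 28] -> [35, 8, 18, -9, 12, 5, 28] -> [8, 18, -9, 12, 5, 28] -> [10, 20, -7, 14, 7, 30] -> 4
  [-15, 24, -12, 32, 11, 34, -5] -> [24, -12, 32, 11, 34, -5] -> [-12, 32, 11, 34, -5] -> [-10, 34, 13, 36, -3] -> 3
  [1, 50, -40, 22, -23, 36, 47] -> [50, -40, 22, -23, 36, 47] -> [-40, 22, -23, 36, 47] -> [-38, 24, -21, 38, 49] -> 3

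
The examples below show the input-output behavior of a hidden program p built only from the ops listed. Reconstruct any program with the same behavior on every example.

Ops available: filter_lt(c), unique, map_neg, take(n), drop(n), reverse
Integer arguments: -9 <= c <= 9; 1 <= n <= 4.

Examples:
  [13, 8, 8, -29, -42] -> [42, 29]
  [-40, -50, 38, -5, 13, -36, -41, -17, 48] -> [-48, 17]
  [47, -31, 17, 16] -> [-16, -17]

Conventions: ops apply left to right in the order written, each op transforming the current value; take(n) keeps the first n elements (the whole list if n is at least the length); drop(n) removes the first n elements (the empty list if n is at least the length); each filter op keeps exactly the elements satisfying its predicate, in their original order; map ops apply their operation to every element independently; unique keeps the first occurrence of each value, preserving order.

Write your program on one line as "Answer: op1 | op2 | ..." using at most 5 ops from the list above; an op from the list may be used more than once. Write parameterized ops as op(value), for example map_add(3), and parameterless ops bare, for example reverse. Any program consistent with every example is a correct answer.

map_neg | reverse | take(3) | take(2)

Check, running the answer program on each example:
  [13, 8, 8, -29, -42] -> [-13, -8, -8, 29, 42] -> [42, 29, -8, -8, -13] -> [42, 29, -8] -> [42, 29]
  [-40, -50, 38, -5, 13, -36, -41, -17, 48] -> [40, 50, -38, 5, -13, 36, 41, 17, -48] -> [-48, 17, 41, 36, -13, 5, -38, 50, 40] -> [-48, 17, 41] -> [-48, 17]
  [47, -31, 17, 16] -> [-47, 31, -17, -16] -> [-16, -17, 31, -47] -> [-16, -17, 31] -> [-16, -17]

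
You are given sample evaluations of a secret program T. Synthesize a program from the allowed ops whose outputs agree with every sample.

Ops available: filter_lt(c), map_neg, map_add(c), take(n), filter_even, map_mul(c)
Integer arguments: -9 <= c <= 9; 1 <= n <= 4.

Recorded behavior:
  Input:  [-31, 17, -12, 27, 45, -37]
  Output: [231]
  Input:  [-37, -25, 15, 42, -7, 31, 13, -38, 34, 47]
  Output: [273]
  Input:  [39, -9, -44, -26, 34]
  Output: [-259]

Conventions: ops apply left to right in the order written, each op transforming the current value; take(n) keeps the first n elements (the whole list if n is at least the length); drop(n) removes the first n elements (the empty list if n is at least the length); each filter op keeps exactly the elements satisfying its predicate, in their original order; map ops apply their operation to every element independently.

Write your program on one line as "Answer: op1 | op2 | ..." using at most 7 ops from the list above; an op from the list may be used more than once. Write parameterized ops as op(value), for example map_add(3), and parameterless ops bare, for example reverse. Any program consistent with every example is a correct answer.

map_add(7) | map_add(-9) | map_neg | take(3) | map_mul(7) | take(1)

Check, running the answer program on each example:
  [-31, 17, -12, 27, 45, -37] -> [-24, 24, -5, 34, 52, -30] -> [-33, 15, -14, 25, 43, -39] -> [33, -15, 14, -25, -43, 39] -> [33, -15, 14] -> [231, -105, 98] -> [231]
  [-37, -25, 15, 42, -7, 31, 13, -38, 34, 47] -> [-30, -18, 22, 49, 0, 38, 20, -31, 41, 54] -> [-39, -27, 13, 40, -9, 29, 11, -40, 32, 45] -> [39, 27, -13, -40, 9, -29, -11, 40, -32, -45] -> [39, 27, -13] -> [273, 189, -91] -> [273]
  [39, -9, -44, -26, 34] -> [46, -2, -37, -19, 41] -> [37, -11, -46, -28, 32] -> [-37, 11, 46, 28, -32] -> [-37, 11, 46] -> [-259, 77, 322] -> [-259]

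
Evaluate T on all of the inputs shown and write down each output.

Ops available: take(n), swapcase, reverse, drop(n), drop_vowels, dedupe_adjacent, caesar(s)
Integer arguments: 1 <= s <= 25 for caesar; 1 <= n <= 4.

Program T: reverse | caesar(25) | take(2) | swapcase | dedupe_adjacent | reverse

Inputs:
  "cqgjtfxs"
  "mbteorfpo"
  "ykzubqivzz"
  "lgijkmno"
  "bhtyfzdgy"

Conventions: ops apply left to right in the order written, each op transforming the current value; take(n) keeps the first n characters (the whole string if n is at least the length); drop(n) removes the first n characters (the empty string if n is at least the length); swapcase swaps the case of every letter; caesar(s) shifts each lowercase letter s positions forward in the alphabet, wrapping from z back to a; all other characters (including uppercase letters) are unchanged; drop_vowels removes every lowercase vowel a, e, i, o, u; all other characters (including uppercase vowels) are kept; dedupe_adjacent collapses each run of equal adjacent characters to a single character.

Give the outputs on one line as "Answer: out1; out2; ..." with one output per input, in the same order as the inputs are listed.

"WR"; "ON"; "Y"; "MN"; "FX"

Execution, op by op:
  "cqgjtfxs" -> "sxftjgqc" -> "rwesifpb" -> "rw" -> "RW" -> "RW" -> "WR"
  "mbteorfpo" -> "opfroetbm" -> "noeqndsal" -> "no" -> "NO" -> "NO" -> "ON"
  "ykzubqivzz" -> "zzviqbuzky" -> "yyuhpatyjx" -> "yy" -> "YY" -> "Y" -> "Y"
  "lgijkmno" -> "onmkjigl" -> "nmljihfk" -> "nm" -> "NM" -> "NM" -> "MN"
  "bhtyfzdgy" -> "ygdzfythb" -> "xfcyexsga" -> "xf" -> "XF" -> "XF" -> "FX"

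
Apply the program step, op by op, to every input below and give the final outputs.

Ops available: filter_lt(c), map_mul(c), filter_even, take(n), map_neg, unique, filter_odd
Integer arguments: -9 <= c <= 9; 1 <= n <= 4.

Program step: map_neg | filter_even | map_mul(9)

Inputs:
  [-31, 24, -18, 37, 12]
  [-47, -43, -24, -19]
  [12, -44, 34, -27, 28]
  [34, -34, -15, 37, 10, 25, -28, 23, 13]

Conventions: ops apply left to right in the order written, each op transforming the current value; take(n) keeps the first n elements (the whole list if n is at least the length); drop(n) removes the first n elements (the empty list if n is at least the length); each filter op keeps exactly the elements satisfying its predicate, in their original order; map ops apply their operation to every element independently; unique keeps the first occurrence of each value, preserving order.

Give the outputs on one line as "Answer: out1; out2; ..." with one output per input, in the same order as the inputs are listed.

[-216, 162, -108]; [216]; [-108, 396, -306, -252]; [-306, 306, -90, 252]

Execution, op by op:
  [-31, 24, -18, 37, 12] -> [31, -24, 18, -37, -12] -> [-24, 18, -12] -> [-216, 162, -108]
  [-47, -43, -24, -19] -> [47, 43, 24, 19] -> [24] -> [216]
  [12, -44, 34, -27, 28] -> [-12, 44, -34, 27, -28] -> [-12, 44, -34, -28] -> [-108, 396, -306, -252]
  [34, -34, -15, 37, 10, 25, -28, 23, 13] -> [-34, 34, 15, -37, -10, -25, 28, -23, -13] -> [-34, 34, -10, 28] -> [-306, 306, -90, 252]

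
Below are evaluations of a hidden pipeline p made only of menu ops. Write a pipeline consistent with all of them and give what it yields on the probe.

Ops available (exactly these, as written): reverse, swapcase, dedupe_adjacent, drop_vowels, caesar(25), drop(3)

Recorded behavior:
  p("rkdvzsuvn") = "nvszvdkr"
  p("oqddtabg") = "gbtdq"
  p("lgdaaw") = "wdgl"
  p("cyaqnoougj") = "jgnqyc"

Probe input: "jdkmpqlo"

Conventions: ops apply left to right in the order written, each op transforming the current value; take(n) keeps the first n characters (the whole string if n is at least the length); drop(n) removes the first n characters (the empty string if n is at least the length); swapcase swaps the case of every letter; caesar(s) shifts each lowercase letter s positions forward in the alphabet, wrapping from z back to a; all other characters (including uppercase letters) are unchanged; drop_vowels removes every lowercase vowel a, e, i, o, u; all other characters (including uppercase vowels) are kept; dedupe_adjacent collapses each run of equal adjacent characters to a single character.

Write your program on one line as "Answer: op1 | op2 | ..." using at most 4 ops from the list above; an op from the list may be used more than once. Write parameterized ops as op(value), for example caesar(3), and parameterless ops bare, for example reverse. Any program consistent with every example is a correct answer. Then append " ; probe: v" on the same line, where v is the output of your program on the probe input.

dedupe_adjacent | reverse | drop_vowels ; probe: "lqpmkdj"

Check, running the answer program on each example:
  "rkdvzsuvn" -> "rkdvzsuvn" -> "nvuszvdkr" -> "nvszvdkr"
  "oqddtabg" -> "oqdtabg" -> "gbatdqo" -> "gbtdq"
  "lgdaaw" -> "lgdaw" -> "wadgl" -> "wdgl"
  "cyaqnoougj" -> "cyaqnougj" -> "jguonqayc" -> "jgnqyc"
  probe: "jdkmpqlo" -> "jdkmpqlo" -> "olqpmkdj" -> "lqpmkdj"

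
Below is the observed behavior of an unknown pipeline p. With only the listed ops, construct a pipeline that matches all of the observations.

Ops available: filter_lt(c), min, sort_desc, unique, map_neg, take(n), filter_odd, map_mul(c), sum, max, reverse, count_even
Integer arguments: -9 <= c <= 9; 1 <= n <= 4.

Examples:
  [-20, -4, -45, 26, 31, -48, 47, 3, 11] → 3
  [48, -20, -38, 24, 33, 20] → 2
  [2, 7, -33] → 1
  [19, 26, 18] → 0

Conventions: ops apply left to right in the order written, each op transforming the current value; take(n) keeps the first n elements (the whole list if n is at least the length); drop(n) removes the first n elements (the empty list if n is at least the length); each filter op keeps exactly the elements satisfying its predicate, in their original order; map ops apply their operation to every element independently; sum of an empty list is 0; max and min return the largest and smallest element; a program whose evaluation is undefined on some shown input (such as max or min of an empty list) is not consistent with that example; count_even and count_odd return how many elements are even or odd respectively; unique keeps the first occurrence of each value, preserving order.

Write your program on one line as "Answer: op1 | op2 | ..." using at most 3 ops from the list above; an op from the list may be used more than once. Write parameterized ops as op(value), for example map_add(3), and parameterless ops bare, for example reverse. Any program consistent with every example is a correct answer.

filter_lt(3) | map_neg | count_even

Check, running the answer program on each example:
  [-20, -4, -45, 26, 31, -48, 47, 3, 11] -> [-20, -4, -45, -48] -> [20, 4, 45, 48] -> 3
  [48, -20, -38, 24, 33, 20] -> [-20, -38] -> [20, 38] -> 2
  [2, 7, -33] -> [2, -33] -> [-2, 33] -> 1
  [19, 26, 18] -> [] -> [] -> 0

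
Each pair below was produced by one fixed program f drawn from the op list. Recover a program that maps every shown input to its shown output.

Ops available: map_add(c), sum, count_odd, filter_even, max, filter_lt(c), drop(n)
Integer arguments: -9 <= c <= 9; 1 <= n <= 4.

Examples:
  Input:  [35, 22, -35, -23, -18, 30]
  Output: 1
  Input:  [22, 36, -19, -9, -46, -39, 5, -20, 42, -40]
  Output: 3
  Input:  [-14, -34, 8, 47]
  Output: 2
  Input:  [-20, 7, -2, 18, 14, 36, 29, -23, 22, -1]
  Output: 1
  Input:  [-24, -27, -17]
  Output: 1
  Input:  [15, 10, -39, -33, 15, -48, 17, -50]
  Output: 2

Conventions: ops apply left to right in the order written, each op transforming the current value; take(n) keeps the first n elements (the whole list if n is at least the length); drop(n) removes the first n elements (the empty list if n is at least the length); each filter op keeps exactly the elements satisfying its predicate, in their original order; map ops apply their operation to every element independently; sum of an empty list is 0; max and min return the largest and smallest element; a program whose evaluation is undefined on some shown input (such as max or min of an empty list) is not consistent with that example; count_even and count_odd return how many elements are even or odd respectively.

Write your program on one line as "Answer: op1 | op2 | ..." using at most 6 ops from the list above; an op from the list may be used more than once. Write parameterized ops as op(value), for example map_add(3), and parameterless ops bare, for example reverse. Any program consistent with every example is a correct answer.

map_add(6) | filter_even | filter_lt(-6) | map_add(1) | count_odd

Check, running the answer program on each example:
  [35, 22, -35, -23, -18, 30] -> [41, 28, -29, -17, -12, 36] -> [28, -12, 36] -> [-12] -> [-11] -> 1
  [22, 36, -19, -9, -46, -39, 5, -20, 42, -40] -> [28, 42, -13, -3, -40, -33, 11, -14, 48, -34] -> [28, 42, -40, -14, 48, -34] -> [-40, -14, -34] -> [-39, -13, -33] -> 3
  [-14, -34, 8, 47] -> [-8, -28, 14, 53] -> [-8, -28, 14] -> [-8, -28] -> [-7, -27] -> 2
  [-20, 7, -2, 18, 14, 36, 29, -23, 22, -1] -> [-14, 13, 4, 24, 20, 42, 35, -17, 28, 5] -> [-14, 4, 24, 20, 42, 28] -> [-14] -> [-13] -> 1
  [-24, -27, -17] -> [-18, -21, -11] -> [-18] -> [-18] -> [-17] -> 1
  [15, 10, -39, -33, 15, -48, 17, -50] -> [21, 16, -33, -27, 21, -42, 23, -44] -> [16, -42, -44] -> [-42, -44] -> [-41, -43] -> 2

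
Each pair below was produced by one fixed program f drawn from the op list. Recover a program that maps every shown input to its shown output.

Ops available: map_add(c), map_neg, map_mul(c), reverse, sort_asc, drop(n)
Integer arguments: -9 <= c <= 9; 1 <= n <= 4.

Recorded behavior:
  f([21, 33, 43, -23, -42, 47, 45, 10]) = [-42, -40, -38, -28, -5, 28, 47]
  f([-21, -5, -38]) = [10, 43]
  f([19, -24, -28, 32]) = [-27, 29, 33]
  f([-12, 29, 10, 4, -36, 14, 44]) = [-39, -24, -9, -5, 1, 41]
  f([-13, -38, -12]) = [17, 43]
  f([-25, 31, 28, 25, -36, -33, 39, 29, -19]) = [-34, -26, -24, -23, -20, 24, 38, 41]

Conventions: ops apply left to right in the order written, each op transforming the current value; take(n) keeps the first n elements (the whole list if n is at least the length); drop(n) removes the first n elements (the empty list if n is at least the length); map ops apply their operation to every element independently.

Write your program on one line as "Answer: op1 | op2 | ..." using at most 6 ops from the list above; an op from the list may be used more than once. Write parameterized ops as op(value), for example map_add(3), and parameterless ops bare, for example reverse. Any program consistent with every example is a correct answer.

map_add(-3) | drop(1) | map_add(-1) | map_add(-1) | map_neg | sort_asc

Check, running the answer program on each example:
  [21, 33, 43, -23, -42, 47, 45, 10] -> [18, 30, 40, -26, -45, 44, 42, 7] -> [30, 40, -26, -45, 44, 42, 7] -> [29, 39, -27, -46, 43, 41, 6] -> [28, 38, -28, -47, 42, 40, 5] -> [-28, -38, 28, 47, -42, -40, -5] -> [-42, -40, -38, -28, -5, 28, 47]
  [-21, -5, -38] -> [-24, -8, -41] -> [-8, -41] -> [-9, -42] -> [-10, -43] -> [10, 43] -> [10, 43]
  [19, -24, -28, 32] -> [16, -27, -31, 29] -> [-27, -31, 29] -> [-28, -32, 28] -> [-29, -33, 27] -> [29, 33, -27] -> [-27, 29, 33]
  [-12, 29, 10, 4, -36, 14, 44] -> [-15, 26, 7, 1, -39, 11, 41] -> [26, 7, 1, -39, 11, 41] -> [25, 6, 0, -40, 10, 40] -> [24, 5, -1, -41, 9, 39] -> [-24, -5, 1, 41, -9, -39] -> [-39, -24, -9, -5, 1, 41]
  [-13, -38, -12] -> [-16, -41, -15] -> [-41, -15] -> [-42, -16] -> [-43, -17] -> [43, 17] -> [17, 43]
  [-25, 31, 28, 25, -36, -33, 39, 29, -19] -> [-28, 28, 25, 22, -39, -36, 36, 26, -22] -> [28, 25, 22, -39, -36, 36, 26, -22] -> [27, 24, 21, -40, -37, 35, 25, -23] -> [26, 23, 20, -41, -38, 34, 24, -24] -> [-26, -23, -20, 41, 38, -34, -24, 24] -> [-34, -26, -24, -23, -20, 24, 38, 41]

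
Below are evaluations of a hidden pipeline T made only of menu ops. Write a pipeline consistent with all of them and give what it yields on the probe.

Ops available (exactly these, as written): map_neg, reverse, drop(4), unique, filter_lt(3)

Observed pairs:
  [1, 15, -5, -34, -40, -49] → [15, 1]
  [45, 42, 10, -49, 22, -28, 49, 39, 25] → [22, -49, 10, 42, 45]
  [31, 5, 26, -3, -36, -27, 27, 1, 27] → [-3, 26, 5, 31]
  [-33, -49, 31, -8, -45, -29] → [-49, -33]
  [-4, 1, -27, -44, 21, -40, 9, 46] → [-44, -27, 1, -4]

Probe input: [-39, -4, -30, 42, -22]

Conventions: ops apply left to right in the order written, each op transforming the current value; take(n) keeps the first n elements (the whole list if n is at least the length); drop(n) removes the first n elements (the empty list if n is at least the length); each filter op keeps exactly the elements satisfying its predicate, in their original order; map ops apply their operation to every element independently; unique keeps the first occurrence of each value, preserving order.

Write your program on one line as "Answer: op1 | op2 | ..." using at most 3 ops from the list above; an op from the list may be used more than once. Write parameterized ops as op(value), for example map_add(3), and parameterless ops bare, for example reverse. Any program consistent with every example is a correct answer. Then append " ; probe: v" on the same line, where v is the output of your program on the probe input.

unique | reverse | drop(4) ; probe: [-39]

Check, running the answer program on each example:
  [1, 15, -5, -34, -40, -49] -> [1, 15, -5, -34, -40, -49] -> [-49, -40, -34, -5, 15, 1] -> [15, 1]
  [45, 42, 10, -49, 22, -28, 49, 39, 25] -> [45, 42, 10, -49, 22, -28, 49, 39, 25] -> [25, 39, 49, -28, 22, -49, 10, 42, 45] -> [22, -49, 10, 42, 45]
  [31, 5, 26, -3, -36, -27, 27, 1, 27] -> [31, 5, 26, -3, -36, -27, 27, 1] -> [1, 27, -27, -36, -3, 26, 5, 31] -> [-3, 26, 5, 31]
  [-33, -49, 31, -8, -45, -29] -> [-33, -49, 31, -8, -45, -29] -> [-29, -45, -8, 31, -49, -33] -> [-49, -33]
  [-4, 1, -27, -44, 21, -40, 9, 46] -> [-4, 1, -27, -44, 21, -40, 9, 46] -> [46, 9, -40, 21, -44, -27, 1, -4] -> [-44, -27, 1, -4]
  probe: [-39, -4, -30, 42, -22] -> [-39, -4, -30, 42, -22] -> [-22, 42, -30, -4, -39] -> [-39]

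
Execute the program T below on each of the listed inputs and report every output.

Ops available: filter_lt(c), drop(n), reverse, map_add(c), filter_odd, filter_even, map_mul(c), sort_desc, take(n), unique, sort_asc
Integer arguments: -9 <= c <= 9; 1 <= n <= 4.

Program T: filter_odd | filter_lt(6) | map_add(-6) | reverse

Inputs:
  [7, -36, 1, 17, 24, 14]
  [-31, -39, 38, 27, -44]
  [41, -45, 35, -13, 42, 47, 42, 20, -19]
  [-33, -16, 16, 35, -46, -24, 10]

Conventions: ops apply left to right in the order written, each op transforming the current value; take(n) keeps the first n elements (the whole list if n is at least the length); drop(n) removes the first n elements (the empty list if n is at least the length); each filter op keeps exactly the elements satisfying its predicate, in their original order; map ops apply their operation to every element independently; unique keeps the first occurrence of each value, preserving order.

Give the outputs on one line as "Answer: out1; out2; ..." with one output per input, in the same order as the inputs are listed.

[-5]; [-45, -37]; [-25, -19, -51]; [-39]

Execution, op by op:
  [7, -36, 1, 17, 24, 14] -> [7, 1, 17] -> [1] -> [-5] -> [-5]
  [-31, -39, 38, 27, -44] -> [-31, -39, 27] -> [-31, -39] -> [-37, -45] -> [-45, -37]
  [41, -45, 35, -13, 42, 47, 42, 20, -19] -> [41, -45, 35, -13, 47, -19] -> [-45, -13, -19] -> [-51, -19, -25] -> [-25, -19, -51]
  [-33, -16, 16, 35, -46, -24, 10] -> [-33, 35] -> [-33] -> [-39] -> [-39]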